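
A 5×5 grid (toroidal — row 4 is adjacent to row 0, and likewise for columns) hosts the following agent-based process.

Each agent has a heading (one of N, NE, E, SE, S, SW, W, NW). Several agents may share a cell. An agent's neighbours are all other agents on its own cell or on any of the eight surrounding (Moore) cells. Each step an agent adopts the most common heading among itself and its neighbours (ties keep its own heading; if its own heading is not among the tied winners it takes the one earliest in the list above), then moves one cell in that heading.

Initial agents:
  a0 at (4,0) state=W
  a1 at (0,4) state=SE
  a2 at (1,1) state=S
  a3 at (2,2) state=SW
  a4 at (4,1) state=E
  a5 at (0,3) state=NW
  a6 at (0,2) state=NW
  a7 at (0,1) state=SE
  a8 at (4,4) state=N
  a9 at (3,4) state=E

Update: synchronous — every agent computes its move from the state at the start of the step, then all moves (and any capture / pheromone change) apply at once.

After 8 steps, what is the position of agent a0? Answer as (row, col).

t=1: a0@(4,1):E a1@(1,0):SE a2@(2,1):S a3@(3,1):SW a4@(4,2):E a5@(4,2):NW a6@(4,1):NW a7@(1,2):SE a8@(3,4):N a9@(3,0):E
t=2: a0@(4,2):E a1@(2,1):SE a2@(3,2):SE a3@(3,2):E a4@(4,3):E a5@(3,1):NW a6@(4,2):E a7@(2,3):SE a8@(2,4):N a9@(3,1):E
t=3: a0@(4,3):E a1@(3,2):SE a2@(3,3):E a3@(3,3):E a4@(4,4):E a5@(3,2):E a6@(4,3):E a7@(3,4):SE a8@(1,4):N a9@(3,2):E
t=4: a0@(4,4):E a1@(3,3):E a2@(3,4):E a3@(3,4):E a4@(4,0):E a5@(3,3):E a6@(4,4):E a7@(3,0):E a8@(0,4):N a9@(3,3):E
t=5: a0@(4,0):E a1@(3,4):E a2@(3,0):E a3@(3,0):E a4@(4,1):E a5@(3,4):E a6@(4,0):E a7@(3,1):E a8@(0,0):E a9@(3,4):E
t=6: a0@(4,1):E a1@(3,0):E a2@(3,1):E a3@(3,1):E a4@(4,2):E a5@(3,0):E a6@(4,1):E a7@(3,2):E a8@(0,1):E a9@(3,0):E
t=7: a0@(4,2):E a1@(3,1):E a2@(3,2):E a3@(3,2):E a4@(4,3):E a5@(3,1):E a6@(4,2):E a7@(3,3):E a8@(0,2):E a9@(3,1):E
t=8: a0@(4,3):E a1@(3,2):E a2@(3,3):E a3@(3,3):E a4@(4,4):E a5@(3,2):E a6@(4,3):E a7@(3,4):E a8@(0,3):E a9@(3,2):E

(4, 3)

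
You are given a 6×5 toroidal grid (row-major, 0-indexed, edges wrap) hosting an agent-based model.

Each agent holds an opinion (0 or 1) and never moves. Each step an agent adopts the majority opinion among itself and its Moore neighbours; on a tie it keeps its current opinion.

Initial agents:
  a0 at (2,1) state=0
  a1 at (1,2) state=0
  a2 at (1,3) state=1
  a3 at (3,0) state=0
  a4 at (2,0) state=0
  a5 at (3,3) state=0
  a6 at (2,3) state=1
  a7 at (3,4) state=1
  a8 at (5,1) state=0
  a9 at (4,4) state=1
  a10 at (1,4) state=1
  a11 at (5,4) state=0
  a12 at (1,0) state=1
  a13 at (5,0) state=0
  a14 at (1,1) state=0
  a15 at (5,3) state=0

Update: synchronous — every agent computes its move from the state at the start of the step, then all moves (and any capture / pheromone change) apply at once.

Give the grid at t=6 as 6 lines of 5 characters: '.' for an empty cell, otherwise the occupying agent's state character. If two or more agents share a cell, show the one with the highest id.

.....
00011
00.1.
0..11
....0
00.00

t=1: a0@(2,1):0 a1@(1,2):0 a2@(1,3):1 a3@(3,0):0 a4@(2,0):0 a5@(3,3):1 a6@(2,3):1 a7@(3,4):1 a8@(5,1):0 a9@(4,4):0 a10@(1,4):1 a11@(5,4):0 a12@(1,0):0 a13@(5,0):0 a14@(1,1):0 a15@(5,3):0
t=2: (unchanged — steady state)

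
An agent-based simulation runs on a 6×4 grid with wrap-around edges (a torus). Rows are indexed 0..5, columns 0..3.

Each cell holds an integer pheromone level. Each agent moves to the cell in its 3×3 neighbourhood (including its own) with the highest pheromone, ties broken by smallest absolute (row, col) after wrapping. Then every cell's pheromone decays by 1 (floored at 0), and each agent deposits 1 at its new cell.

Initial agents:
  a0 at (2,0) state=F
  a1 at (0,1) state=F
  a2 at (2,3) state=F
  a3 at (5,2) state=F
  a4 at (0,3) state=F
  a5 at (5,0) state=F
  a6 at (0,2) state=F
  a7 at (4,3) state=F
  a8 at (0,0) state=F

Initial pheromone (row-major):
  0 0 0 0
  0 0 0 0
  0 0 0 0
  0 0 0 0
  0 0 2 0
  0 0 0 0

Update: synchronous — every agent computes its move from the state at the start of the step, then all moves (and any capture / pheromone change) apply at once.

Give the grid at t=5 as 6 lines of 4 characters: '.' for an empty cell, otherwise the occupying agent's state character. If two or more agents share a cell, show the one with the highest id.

t=1: a0@(1,0) a1@(0,0) a2@(1,0) a3@(4,2) a4@(0,0) a5@(0,0) a6@(0,1) a7@(4,2) a8@(0,0) | pheromone: 4 1 0 0 / 2 0 0 0 / 0 0 0 0 / 0 0 0 0 / 0 0 3 0 / 0 0 0 0
t=2: a0@(0,0) a1@(0,0) a2@(0,0) a3@(4,2) a4@(0,0) a5@(0,0) a6@(0,0) a7@(4,2) a8@(0,0) | pheromone: 10 0 0 0 / 1 0 0 0 / 0 0 0 0 / 0 0 0 0 / 0 0 4 0 / 0 0 0 0
t=3: a0@(0,0) a1@(0,0) a2@(0,0) a3@(4,2) a4@(0,0) a5@(0,0) a6@(0,0) a7@(4,2) a8@(0,0) | pheromone: 16 0 0 0 / 0 0 0 0 / 0 0 0 0 / 0 0 0 0 / 0 0 5 0 / 0 0 0 0
t=4: a0@(0,0) a1@(0,0) a2@(0,0) a3@(4,2) a4@(0,0) a5@(0,0) a6@(0,0) a7@(4,2) a8@(0,0) | pheromone: 22 0 0 0 / 0 0 0 0 / 0 0 0 0 / 0 0 0 0 / 0 0 6 0 / 0 0 0 0
t=5: a0@(0,0) a1@(0,0) a2@(0,0) a3@(4,2) a4@(0,0) a5@(0,0) a6@(0,0) a7@(4,2) a8@(0,0) | pheromone: 28 0 0 0 / 0 0 0 0 / 0 0 0 0 / 0 0 0 0 / 0 0 7 0 / 0 0 0 0

F...
....
....
....
..F.
....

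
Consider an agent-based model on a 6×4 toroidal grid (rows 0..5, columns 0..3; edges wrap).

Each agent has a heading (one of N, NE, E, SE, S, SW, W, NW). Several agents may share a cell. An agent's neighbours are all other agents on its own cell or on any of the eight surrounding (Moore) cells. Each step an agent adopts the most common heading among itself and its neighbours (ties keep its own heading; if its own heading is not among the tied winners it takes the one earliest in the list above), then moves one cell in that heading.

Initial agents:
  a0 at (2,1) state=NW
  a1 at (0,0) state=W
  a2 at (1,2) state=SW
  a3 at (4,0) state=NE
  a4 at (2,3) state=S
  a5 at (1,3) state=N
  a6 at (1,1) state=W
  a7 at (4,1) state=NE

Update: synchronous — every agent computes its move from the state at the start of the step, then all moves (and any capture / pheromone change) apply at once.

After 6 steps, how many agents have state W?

8

t=1: a0@(1,0):NW a1@(0,3):W a2@(2,1):SW a3@(3,1):NE a4@(3,3):S a5@(0,3):N a6@(1,0):W a7@(3,2):NE
t=2: a0@(1,3):W a1@(0,2):W a2@(1,2):NE a3@(2,2):NE a4@(4,3):S a5@(0,2):W a6@(1,3):W a7@(2,3):NE
t=3: a0@(1,2):W a1@(0,1):W a2@(1,1):W a3@(1,3):NE a4@(5,3):S a5@(0,1):W a6@(1,2):W a7@(1,0):NE
t=4: a0@(1,1):W a1@(0,0):W a2@(1,0):W a3@(0,0):NE a4@(0,3):S a5@(0,0):W a6@(1,1):W a7@(1,3):W
t=5: a0@(1,0):W a1@(0,3):W a2@(1,3):W a3@(0,3):W a4@(0,2):W a5@(0,3):W a6@(1,0):W a7@(1,2):W
t=6: a0@(1,3):W a1@(0,2):W a2@(1,2):W a3@(0,2):W a4@(0,1):W a5@(0,2):W a6@(1,3):W a7@(1,1):W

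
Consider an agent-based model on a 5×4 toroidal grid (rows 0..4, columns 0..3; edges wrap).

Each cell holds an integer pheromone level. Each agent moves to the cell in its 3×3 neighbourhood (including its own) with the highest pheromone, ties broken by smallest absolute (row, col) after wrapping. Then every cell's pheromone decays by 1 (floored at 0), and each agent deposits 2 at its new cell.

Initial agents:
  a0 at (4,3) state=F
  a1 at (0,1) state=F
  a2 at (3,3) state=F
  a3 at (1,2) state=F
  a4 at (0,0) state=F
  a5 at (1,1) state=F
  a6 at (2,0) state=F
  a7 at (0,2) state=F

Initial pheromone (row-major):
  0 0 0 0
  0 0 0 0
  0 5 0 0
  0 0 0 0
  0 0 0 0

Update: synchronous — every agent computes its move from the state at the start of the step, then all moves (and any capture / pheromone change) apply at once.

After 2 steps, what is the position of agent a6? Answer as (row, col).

t=1: a0@(0,0) a1@(0,0) a2@(2,0) a3@(2,1) a4@(0,0) a5@(2,1) a6@(2,1) a7@(0,1) | pheromone: 6 2 0 0 / 0 0 0 0 / 2 10 0 0 / 0 0 0 0 / 0 0 0 0
t=2: a0@(0,0) a1@(0,0) a2@(2,1) a3@(2,1) a4@(0,0) a5@(2,1) a6@(2,1) a7@(0,0) | pheromone: 13 1 0 0 / 0 0 0 0 / 1 17 0 0 / 0 0 0 0 / 0 0 0 0

(2, 1)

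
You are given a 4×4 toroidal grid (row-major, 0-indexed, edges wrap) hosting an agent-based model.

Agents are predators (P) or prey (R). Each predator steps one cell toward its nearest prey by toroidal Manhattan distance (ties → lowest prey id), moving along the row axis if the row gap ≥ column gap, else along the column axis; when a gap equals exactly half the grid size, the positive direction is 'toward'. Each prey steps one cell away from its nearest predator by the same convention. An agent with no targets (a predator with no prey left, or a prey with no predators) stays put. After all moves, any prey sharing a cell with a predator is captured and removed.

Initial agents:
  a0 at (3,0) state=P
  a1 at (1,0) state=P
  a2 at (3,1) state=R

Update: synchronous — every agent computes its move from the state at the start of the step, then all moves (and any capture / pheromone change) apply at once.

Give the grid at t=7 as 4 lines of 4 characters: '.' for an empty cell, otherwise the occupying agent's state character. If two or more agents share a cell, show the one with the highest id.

....
....
..P.
R..P

t=1: a0@(3,1):P a1@(2,0):P a2@(3,2):R
t=2: a0@(3,2):P a1@(2,1):P a2@(3,3):R
t=3: a0@(3,3):P a1@(2,2):P a2@(3,0):R
t=4: a0@(3,0):P a1@(2,3):P a2@(3,1):R
t=5: a0@(3,1):P a1@(2,0):P a2@(3,2):R
t=6: a0@(3,2):P a1@(2,1):P a2@(3,3):R
t=7: a0@(3,3):P a1@(2,2):P a2@(3,0):R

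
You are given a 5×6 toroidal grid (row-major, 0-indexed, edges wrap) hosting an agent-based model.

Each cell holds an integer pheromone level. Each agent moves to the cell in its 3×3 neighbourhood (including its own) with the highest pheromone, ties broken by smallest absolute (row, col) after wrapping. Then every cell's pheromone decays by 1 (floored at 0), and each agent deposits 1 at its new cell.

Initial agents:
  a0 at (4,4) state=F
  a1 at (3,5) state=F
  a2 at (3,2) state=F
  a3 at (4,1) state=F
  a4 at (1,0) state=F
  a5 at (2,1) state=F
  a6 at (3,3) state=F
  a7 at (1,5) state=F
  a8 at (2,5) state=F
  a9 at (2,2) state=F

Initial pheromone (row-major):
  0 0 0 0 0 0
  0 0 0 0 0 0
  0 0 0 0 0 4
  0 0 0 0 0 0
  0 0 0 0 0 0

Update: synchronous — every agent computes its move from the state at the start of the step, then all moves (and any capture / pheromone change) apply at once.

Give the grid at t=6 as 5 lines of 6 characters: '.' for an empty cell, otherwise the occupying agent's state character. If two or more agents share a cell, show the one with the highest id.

t=1: a0@(0,3) a1@(2,5) a2@(2,1) a3@(0,0) a4@(2,5) a5@(1,0) a6@(2,2) a7@(2,5) a8@(2,5) a9@(1,1) | pheromone: 1 0 0 1 0 0 / 1 1 0 0 0 0 / 0 1 1 0 0 7 / 0 0 0 0 0 0 / 0 0 0 0 0 0
t=2: a0@(0,3) a1@(2,5) a2@(1,0) a3@(0,0) a4@(2,5) a5@(2,5) a6@(1,1) a7@(2,5) a8@(2,5) a9@(0,0) | pheromone: 2 0 0 1 0 0 / 1 1 0 0 0 0 / 0 0 0 0 0 11 / 0 0 0 0 0 0 / 0 0 0 0 0 0
t=3: a0@(0,3) a1@(2,5) a2@(2,5) a3@(0,0) a4@(2,5) a5@(2,5) a6@(0,0) a7@(2,5) a8@(2,5) a9@(0,0) | pheromone: 4 0 0 1 0 0 / 0 0 0 0 0 0 / 0 0 0 0 0 16 / 0 0 0 0 0 0 / 0 0 0 0 0 0
t=4: a0@(0,3) a1@(2,5) a2@(2,5) a3@(0,0) a4@(2,5) a5@(2,5) a6@(0,0) a7@(2,5) a8@(2,5) a9@(0,0) | pheromone: 6 0 0 1 0 0 / 0 0 0 0 0 0 / 0 0 0 0 0 21 / 0 0 0 0 0 0 / 0 0 0 0 0 0
t=5: a0@(0,3) a1@(2,5) a2@(2,5) a3@(0,0) a4@(2,5) a5@(2,5) a6@(0,0) a7@(2,5) a8@(2,5) a9@(0,0) | pheromone: 8 0 0 1 0 0 / 0 0 0 0 0 0 / 0 0 0 0 0 26 / 0 0 0 0 0 0 / 0 0 0 0 0 0
t=6: a0@(0,3) a1@(2,5) a2@(2,5) a3@(0,0) a4@(2,5) a5@(2,5) a6@(0,0) a7@(2,5) a8@(2,5) a9@(0,0) | pheromone: 10 0 0 1 0 0 / 0 0 0 0 0 0 / 0 0 0 0 0 31 / 0 0 0 0 0 0 / 0 0 0 0 0 0

F..F..
......
.....F
......
......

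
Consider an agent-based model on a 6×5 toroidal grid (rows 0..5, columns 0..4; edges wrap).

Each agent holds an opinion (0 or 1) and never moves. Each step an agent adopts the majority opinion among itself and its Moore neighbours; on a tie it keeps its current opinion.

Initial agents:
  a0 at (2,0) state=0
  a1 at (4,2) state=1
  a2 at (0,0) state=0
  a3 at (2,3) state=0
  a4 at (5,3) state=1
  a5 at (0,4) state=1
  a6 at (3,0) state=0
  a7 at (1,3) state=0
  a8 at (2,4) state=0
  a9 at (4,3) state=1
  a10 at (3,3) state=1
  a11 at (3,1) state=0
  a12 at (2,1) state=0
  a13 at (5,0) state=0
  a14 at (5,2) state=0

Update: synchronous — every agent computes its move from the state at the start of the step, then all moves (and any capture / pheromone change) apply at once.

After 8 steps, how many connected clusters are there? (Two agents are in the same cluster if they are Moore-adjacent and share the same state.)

t=1: a0@(2,0):0 a1@(4,2):1 a2@(0,0):0 a3@(2,3):0 a4@(5,3):1 a5@(0,4):0 a6@(3,0):0 a7@(1,3):0 a8@(2,4):0 a9@(4,3):1 a10@(3,3):1 a11@(3,1):0 a12@(2,1):0 a13@(5,0):0 a14@(5,2):1
t=2: (unchanged — steady state)

2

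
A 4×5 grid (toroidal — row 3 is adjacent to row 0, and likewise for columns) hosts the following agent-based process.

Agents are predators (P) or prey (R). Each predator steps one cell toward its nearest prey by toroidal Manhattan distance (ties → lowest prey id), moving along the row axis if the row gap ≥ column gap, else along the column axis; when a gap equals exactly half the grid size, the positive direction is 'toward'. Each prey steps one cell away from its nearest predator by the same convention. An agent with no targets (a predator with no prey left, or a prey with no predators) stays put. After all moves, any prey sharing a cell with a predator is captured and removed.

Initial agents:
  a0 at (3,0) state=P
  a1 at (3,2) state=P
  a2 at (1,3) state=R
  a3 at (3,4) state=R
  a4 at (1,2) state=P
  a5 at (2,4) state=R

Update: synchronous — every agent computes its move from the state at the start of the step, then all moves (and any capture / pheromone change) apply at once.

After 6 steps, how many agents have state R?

2

t=1: a0@(3,4):P a1@(3,3):P a2@(1,4):R a4@(1,3):P a5@(1,4):R
t=2: a0@(0,4):P a1@(0,3):P a2@(1,0):R a4@(1,4):P a5@(1,0):R
t=3: a0@(1,4):P a1@(0,4):P a2@(1,1):R a4@(1,0):P a5@(1,1):R
t=4: a0@(1,0):P a1@(0,0):P a2@(1,2):R a4@(1,1):P a5@(1,2):R
t=5: a0@(1,1):P a1@(0,1):P a2@(1,3):R a4@(1,2):P a5@(1,3):R
t=6: a0@(1,2):P a1@(0,2):P a2@(1,4):R a4@(1,3):P a5@(1,4):R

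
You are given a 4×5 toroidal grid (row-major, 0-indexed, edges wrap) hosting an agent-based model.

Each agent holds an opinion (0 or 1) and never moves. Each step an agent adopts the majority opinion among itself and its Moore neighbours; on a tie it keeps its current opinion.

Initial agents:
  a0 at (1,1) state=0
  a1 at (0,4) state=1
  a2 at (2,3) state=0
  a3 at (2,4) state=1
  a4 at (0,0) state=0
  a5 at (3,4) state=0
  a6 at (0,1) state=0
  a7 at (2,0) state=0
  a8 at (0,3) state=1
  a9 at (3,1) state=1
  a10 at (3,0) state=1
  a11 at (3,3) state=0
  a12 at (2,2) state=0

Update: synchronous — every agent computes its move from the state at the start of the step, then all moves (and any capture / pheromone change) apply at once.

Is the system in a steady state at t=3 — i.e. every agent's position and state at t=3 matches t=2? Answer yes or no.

no

t=1: a0@(1,1):0 a1@(0,4):1 a2@(2,3):0 a3@(2,4):0 a4@(0,0):0 a5@(3,4):0 a6@(0,1):0 a7@(2,0):0 a8@(0,3):1 a9@(3,1):0 a10@(3,0):1 a11@(3,3):0 a12@(2,2):0
t=2: a0@(1,1):0 a1@(0,4):1 a2@(2,3):0 a3@(2,4):0 a4@(0,0):0 a5@(3,4):0 a6@(0,1):0 a7@(2,0):0 a8@(0,3):1 a9@(3,1):0 a10@(3,0):0 a11@(3,3):0 a12@(2,2):0
t=3: a0@(1,1):0 a1@(0,4):0 a2@(2,3):0 a3@(2,4):0 a4@(0,0):0 a5@(3,4):0 a6@(0,1):0 a7@(2,0):0 a8@(0,3):1 a9@(3,1):0 a10@(3,0):0 a11@(3,3):0 a12@(2,2):0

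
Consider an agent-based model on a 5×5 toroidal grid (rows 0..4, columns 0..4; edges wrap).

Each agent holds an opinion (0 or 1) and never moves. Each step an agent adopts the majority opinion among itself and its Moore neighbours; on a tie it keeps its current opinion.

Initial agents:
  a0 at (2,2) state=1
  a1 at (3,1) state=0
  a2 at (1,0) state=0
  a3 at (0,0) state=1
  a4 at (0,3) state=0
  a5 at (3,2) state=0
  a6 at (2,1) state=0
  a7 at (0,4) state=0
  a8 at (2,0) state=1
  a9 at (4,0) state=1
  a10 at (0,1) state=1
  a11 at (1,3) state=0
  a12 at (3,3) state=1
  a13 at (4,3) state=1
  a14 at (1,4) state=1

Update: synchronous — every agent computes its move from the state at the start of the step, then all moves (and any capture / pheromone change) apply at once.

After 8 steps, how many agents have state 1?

t=1: a0@(2,2):0 a1@(3,1):0 a2@(1,0):1 a3@(0,0):1 a4@(0,3):0 a5@(3,2):0 a6@(2,1):0 a7@(0,4):0 a8@(2,0):0 a9@(4,0):1 a10@(0,1):1 a11@(1,3):0 a12@(3,3):1 a13@(4,3):0 a14@(1,4):0
t=2: a0@(2,2):0 a1@(3,1):0 a2@(1,0):0 a3@(0,0):1 a4@(0,3):0 a5@(3,2):0 a6@(2,1):0 a7@(0,4):0 a8@(2,0):0 a9@(4,0):1 a10@(0,1):1 a11@(1,3):0 a12@(3,3):0 a13@(4,3):0 a14@(1,4):0
t=3: (unchanged — steady state)

3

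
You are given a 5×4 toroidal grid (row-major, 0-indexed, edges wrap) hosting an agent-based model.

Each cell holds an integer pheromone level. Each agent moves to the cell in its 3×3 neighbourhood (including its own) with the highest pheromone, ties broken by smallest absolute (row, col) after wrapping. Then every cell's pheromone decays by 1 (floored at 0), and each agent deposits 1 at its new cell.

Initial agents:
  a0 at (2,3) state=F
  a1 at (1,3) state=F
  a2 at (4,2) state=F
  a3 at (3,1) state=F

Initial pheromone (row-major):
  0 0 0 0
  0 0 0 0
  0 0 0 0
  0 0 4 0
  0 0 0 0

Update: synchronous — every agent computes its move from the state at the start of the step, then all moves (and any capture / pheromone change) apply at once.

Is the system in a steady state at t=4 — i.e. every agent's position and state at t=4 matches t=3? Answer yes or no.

yes

t=1: a0@(3,2) a1@(0,0) a2@(3,2) a3@(3,2) | pheromone: 1 0 0 0 / 0 0 0 0 / 0 0 0 0 / 0 0 6 0 / 0 0 0 0
t=2: a0@(3,2) a1@(0,0) a2@(3,2) a3@(3,2) | pheromone: 1 0 0 0 / 0 0 0 0 / 0 0 0 0 / 0 0 8 0 / 0 0 0 0
t=3: a0@(3,2) a1@(0,0) a2@(3,2) a3@(3,2) | pheromone: 1 0 0 0 / 0 0 0 0 / 0 0 0 0 / 0 0 10 0 / 0 0 0 0
t=4: a0@(3,2) a1@(0,0) a2@(3,2) a3@(3,2) | pheromone: 1 0 0 0 / 0 0 0 0 / 0 0 0 0 / 0 0 12 0 / 0 0 0 0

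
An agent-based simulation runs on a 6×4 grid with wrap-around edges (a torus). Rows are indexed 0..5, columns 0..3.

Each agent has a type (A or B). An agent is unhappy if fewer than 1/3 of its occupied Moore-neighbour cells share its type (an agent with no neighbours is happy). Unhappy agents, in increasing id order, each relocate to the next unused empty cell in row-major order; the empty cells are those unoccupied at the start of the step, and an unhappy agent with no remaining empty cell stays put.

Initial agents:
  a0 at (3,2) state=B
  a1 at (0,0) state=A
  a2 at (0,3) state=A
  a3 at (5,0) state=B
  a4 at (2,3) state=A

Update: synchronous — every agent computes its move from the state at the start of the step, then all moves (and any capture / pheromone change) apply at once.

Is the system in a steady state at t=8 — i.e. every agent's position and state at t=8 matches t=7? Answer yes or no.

t=1: a0@(0,1):B a1@(0,0):A a2@(0,3):A a3@(0,2):B a4@(1,0):A
t=2: (unchanged — steady state)

yes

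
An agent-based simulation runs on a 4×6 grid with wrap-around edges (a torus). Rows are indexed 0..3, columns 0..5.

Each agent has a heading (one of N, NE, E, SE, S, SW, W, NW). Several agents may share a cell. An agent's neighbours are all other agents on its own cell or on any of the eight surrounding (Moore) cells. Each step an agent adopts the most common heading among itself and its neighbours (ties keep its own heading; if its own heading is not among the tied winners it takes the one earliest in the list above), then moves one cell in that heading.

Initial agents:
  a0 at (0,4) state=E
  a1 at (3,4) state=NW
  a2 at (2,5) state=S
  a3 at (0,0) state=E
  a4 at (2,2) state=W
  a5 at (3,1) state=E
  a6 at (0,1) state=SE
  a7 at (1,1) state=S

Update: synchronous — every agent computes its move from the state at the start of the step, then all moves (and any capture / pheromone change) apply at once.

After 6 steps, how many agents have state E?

7

t=1: a0@(0,5):E a1@(2,3):NW a2@(3,5):S a3@(0,1):E a4@(2,1):W a5@(3,2):E a6@(0,2):E a7@(2,1):S
t=2: a0@(0,0):E a1@(1,2):NW a2@(0,5):S a3@(0,2):E a4@(2,0):W a5@(3,3):E a6@(0,3):E a7@(3,1):S
t=3: a0@(1,0):S a1@(1,3):E a2@(1,5):S a3@(0,3):E a4@(2,5):W a5@(3,4):E a6@(0,4):E a7@(3,2):E
t=4: a0@(2,0):S a1@(1,4):E a2@(2,5):S a3@(0,4):E a4@(3,5):S a5@(3,5):E a6@(0,5):E a7@(3,3):E
t=5: a0@(3,0):S a1@(1,5):E a2@(3,5):S a3@(0,5):E a4@(0,5):S a5@(3,0):E a6@(0,0):E a7@(3,4):E
t=6: a0@(0,0):S a1@(1,0):E a2@(3,0):E a3@(0,0):E a4@(0,0):E a5@(3,1):E a6@(0,1):E a7@(3,5):E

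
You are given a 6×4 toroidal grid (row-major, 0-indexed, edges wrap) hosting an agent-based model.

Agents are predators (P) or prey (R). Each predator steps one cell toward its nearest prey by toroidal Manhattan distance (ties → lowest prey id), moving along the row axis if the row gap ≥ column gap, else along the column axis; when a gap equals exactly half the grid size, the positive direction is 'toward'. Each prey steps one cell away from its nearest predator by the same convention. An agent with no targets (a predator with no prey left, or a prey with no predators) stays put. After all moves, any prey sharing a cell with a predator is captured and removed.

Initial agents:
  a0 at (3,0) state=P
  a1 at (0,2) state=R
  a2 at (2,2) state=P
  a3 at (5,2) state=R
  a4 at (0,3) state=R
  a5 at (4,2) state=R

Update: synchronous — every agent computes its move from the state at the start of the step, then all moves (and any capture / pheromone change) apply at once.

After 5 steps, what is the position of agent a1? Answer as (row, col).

(4, 1)

t=1: a0@(3,1):P a1@(5,2):R a2@(1,2):P a3@(4,2):R a4@(5,3):R a5@(5,2):R
t=2: a0@(4,1):P a1@(4,2):R a2@(0,2):P a3@(5,2):R a4@(4,3):R a5@(4,2):R
t=3: a0@(4,2):P a1@(4,3):R a2@(5,2):P a5@(4,3):R
t=4: a0@(4,3):P a1@(4,0):R a2@(4,2):P a5@(4,0):R
t=5: a0@(4,0):P a1@(4,1):R a2@(4,3):P a5@(4,1):R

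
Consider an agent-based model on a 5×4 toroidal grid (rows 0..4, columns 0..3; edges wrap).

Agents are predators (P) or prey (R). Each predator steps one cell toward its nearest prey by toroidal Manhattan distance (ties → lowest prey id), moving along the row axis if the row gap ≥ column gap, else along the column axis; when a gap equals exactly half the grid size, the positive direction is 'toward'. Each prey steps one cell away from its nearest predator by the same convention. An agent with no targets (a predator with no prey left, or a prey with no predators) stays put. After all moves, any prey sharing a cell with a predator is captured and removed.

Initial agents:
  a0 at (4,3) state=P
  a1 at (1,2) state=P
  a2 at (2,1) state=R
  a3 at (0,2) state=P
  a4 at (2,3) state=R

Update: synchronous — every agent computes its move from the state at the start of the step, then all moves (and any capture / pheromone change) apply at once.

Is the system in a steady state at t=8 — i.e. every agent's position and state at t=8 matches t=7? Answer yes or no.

t=1: a0@(3,3):P a1@(2,2):P a2@(3,1):R a3@(1,2):P a4@(1,3):R
t=2: a0@(3,0):P a1@(3,2):P a3@(1,3):P a4@(1,0):R
t=3: a0@(2,0):P a1@(2,2):P a3@(1,0):P a4@(1,1):R
t=4: a0@(1,0):P a1@(1,2):P a3@(1,1):P
t=5: (unchanged — steady state)

yes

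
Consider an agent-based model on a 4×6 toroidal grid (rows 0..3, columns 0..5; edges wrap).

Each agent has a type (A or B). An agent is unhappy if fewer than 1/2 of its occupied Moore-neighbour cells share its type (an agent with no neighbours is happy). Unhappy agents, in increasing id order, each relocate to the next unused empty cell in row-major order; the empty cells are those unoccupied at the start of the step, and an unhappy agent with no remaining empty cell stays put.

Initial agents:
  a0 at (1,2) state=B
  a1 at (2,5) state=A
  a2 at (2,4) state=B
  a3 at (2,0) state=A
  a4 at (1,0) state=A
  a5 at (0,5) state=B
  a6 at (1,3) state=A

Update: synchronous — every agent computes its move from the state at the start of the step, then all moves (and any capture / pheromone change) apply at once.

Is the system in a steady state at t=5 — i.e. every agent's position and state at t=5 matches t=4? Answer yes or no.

yes

t=1: a0@(0,0):B a1@(2,5):A a2@(0,1):B a3@(2,0):A a4@(1,0):A a5@(0,2):B a6@(0,3):A
t=2: a0@(0,0):B a1@(2,5):A a2@(0,1):B a3@(2,0):A a4@(1,0):A a5@(0,2):B a6@(0,4):A
t=3: (unchanged — steady state)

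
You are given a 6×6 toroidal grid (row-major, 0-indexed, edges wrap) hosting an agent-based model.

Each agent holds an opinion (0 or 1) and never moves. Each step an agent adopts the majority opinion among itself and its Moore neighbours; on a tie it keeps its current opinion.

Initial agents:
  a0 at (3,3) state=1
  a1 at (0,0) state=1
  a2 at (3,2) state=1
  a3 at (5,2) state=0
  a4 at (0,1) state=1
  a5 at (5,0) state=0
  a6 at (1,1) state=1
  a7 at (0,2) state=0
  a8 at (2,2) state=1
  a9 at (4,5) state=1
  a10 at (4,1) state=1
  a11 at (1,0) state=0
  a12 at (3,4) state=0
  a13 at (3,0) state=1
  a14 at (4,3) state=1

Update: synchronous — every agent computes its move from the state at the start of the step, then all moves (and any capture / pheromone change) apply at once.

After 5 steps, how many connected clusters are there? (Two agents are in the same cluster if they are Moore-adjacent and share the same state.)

1

t=1: a0@(3,3):1 a1@(0,0):1 a2@(3,2):1 a3@(5,2):1 a4@(0,1):0 a5@(5,0):1 a6@(1,1):1 a7@(0,2):0 a8@(2,2):1 a9@(4,5):1 a10@(4,1):1 a11@(1,0):1 a12@(3,4):1 a13@(3,0):1 a14@(4,3):1
t=2: a0@(3,3):1 a1@(0,0):1 a2@(3,2):1 a3@(5,2):1 a4@(0,1):1 a5@(5,0):1 a6@(1,1):1 a7@(0,2):0 a8@(2,2):1 a9@(4,5):1 a10@(4,1):1 a11@(1,0):1 a12@(3,4):1 a13@(3,0):1 a14@(4,3):1
t=3: a0@(3,3):1 a1@(0,0):1 a2@(3,2):1 a3@(5,2):1 a4@(0,1):1 a5@(5,0):1 a6@(1,1):1 a7@(0,2):1 a8@(2,2):1 a9@(4,5):1 a10@(4,1):1 a11@(1,0):1 a12@(3,4):1 a13@(3,0):1 a14@(4,3):1
t=4: (unchanged — steady state)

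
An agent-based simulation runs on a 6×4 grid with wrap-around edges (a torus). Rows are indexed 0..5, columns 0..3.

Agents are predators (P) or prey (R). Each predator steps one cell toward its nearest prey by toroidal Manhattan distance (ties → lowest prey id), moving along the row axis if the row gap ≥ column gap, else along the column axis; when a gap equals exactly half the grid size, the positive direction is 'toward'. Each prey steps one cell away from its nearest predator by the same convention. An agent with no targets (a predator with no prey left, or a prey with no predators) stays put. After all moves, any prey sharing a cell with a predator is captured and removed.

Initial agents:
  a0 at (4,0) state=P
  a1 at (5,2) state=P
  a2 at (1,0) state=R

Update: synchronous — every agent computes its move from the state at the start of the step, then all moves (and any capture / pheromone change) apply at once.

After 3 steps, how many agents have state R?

1

t=1: a0@(5,0):P a1@(0,2):P a2@(0,0):R
t=2: a0@(0,0):P a1@(0,3):P a2@(1,0):R
t=3: a0@(1,0):P a1@(1,3):P a2@(2,0):R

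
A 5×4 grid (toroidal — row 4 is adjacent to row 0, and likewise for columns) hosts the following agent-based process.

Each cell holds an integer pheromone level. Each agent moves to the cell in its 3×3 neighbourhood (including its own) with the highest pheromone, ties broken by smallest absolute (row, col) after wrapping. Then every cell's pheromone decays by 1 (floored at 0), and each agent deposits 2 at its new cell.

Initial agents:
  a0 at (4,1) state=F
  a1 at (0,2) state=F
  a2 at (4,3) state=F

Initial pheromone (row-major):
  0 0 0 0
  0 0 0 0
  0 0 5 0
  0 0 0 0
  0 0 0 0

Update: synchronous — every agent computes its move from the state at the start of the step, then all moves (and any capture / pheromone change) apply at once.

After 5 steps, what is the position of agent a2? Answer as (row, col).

(0, 0)

t=1: a0@(0,0) a1@(0,1) a2@(0,0) | pheromone: 4 2 0 0 / 0 0 0 0 / 0 0 4 0 / 0 0 0 0 / 0 0 0 0
t=2: a0@(0,0) a1@(0,0) a2@(0,0) | pheromone: 9 1 0 0 / 0 0 0 0 / 0 0 3 0 / 0 0 0 0 / 0 0 0 0
t=3: a0@(0,0) a1@(0,0) a2@(0,0) | pheromone: 14 0 0 0 / 0 0 0 0 / 0 0 2 0 / 0 0 0 0 / 0 0 0 0
t=4: a0@(0,0) a1@(0,0) a2@(0,0) | pheromone: 19 0 0 0 / 0 0 0 0 / 0 0 1 0 / 0 0 0 0 / 0 0 0 0
t=5: a0@(0,0) a1@(0,0) a2@(0,0) | pheromone: 24 0 0 0 / 0 0 0 0 / 0 0 0 0 / 0 0 0 0 / 0 0 0 0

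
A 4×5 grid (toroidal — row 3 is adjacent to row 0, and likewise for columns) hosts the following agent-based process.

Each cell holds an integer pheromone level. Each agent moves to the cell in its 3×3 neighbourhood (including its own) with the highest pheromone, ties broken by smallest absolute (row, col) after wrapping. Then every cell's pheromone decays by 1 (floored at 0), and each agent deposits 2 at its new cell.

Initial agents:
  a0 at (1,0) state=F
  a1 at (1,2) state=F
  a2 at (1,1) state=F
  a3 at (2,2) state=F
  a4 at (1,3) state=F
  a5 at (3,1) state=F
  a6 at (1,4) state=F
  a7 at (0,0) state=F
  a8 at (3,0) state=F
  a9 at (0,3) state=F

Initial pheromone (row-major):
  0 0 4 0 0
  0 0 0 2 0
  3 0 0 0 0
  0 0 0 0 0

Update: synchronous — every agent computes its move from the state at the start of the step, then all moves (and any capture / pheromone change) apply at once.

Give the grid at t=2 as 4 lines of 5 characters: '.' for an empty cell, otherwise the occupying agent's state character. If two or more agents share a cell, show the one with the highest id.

F.F..
.....
F....
.....

t=1: a0@(2,0) a1@(0,2) a2@(0,2) a3@(1,3) a4@(0,2) a5@(0,2) a6@(2,0) a7@(0,0) a8@(2,0) a9@(0,2) | pheromone: 2 0 13 0 0 / 0 0 0 3 0 / 8 0 0 0 0 / 0 0 0 0 0
t=2: a0@(2,0) a1@(0,2) a2@(0,2) a3@(0,2) a4@(0,2) a5@(0,2) a6@(2,0) a7@(0,0) a8@(2,0) a9@(0,2) | pheromone: 3 0 24 0 0 / 0 0 0 2 0 / 13 0 0 0 0 / 0 0 0 0 0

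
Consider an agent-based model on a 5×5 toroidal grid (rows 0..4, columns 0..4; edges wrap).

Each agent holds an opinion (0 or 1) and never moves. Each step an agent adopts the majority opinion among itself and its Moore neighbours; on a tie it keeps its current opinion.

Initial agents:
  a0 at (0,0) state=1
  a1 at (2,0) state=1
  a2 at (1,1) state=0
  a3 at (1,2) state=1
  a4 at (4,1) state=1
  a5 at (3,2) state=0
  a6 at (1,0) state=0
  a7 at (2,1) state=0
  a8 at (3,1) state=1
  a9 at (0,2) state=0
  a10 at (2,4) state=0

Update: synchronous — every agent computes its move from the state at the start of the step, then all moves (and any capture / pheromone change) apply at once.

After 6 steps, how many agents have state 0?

11

t=1: a0@(0,0):1 a1@(2,0):0 a2@(1,1):0 a3@(1,2):0 a4@(4,1):1 a5@(3,2):0 a6@(1,0):0 a7@(2,1):0 a8@(3,1):1 a9@(0,2):0 a10@(2,4):0
t=2: a0@(0,0):1 a1@(2,0):0 a2@(1,1):0 a3@(1,2):0 a4@(4,1):1 a5@(3,2):0 a6@(1,0):0 a7@(2,1):0 a8@(3,1):0 a9@(0,2):0 a10@(2,4):0
t=3: a0@(0,0):1 a1@(2,0):0 a2@(1,1):0 a3@(1,2):0 a4@(4,1):0 a5@(3,2):0 a6@(1,0):0 a7@(2,1):0 a8@(3,1):0 a9@(0,2):0 a10@(2,4):0
t=4: a0@(0,0):0 a1@(2,0):0 a2@(1,1):0 a3@(1,2):0 a4@(4,1):0 a5@(3,2):0 a6@(1,0):0 a7@(2,1):0 a8@(3,1):0 a9@(0,2):0 a10@(2,4):0
t=5: (unchanged — steady state)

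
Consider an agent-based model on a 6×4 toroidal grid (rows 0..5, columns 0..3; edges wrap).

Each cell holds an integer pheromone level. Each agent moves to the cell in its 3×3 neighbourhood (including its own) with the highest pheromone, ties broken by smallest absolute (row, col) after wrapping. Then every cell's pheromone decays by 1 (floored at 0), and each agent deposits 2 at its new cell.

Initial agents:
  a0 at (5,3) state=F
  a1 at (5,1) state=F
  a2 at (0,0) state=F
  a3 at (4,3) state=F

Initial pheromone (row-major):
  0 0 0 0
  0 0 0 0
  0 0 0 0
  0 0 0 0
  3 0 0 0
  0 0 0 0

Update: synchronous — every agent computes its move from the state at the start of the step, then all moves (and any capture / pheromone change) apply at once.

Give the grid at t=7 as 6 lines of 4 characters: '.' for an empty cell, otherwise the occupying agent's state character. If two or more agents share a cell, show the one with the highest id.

t=1: a0@(4,0) a1@(4,0) a2@(0,0) a3@(4,0) | pheromone: 2 0 0 0 / 0 0 0 0 / 0 0 0 0 / 0 0 0 0 / 8 0 0 0 / 0 0 0 0
t=2: a0@(4,0) a1@(4,0) a2@(0,0) a3@(4,0) | pheromone: 3 0 0 0 / 0 0 0 0 / 0 0 0 0 / 0 0 0 0 / 13 0 0 0 / 0 0 0 0
t=3: a0@(4,0) a1@(4,0) a2@(0,0) a3@(4,0) | pheromone: 4 0 0 0 / 0 0 0 0 / 0 0 0 0 / 0 0 0 0 / 18 0 0 0 / 0 0 0 0
t=4: a0@(4,0) a1@(4,0) a2@(0,0) a3@(4,0) | pheromone: 5 0 0 0 / 0 0 0 0 / 0 0 0 0 / 0 0 0 0 / 23 0 0 0 / 0 0 0 0
t=5: a0@(4,0) a1@(4,0) a2@(0,0) a3@(4,0) | pheromone: 6 0 0 0 / 0 0 0 0 / 0 0 0 0 / 0 0 0 0 / 28 0 0 0 / 0 0 0 0
t=6: a0@(4,0) a1@(4,0) a2@(0,0) a3@(4,0) | pheromone: 7 0 0 0 / 0 0 0 0 / 0 0 0 0 / 0 0 0 0 / 33 0 0 0 / 0 0 0 0
t=7: a0@(4,0) a1@(4,0) a2@(0,0) a3@(4,0) | pheromone: 8 0 0 0 / 0 0 0 0 / 0 0 0 0 / 0 0 0 0 / 38 0 0 0 / 0 0 0 0

F...
....
....
....
F...
....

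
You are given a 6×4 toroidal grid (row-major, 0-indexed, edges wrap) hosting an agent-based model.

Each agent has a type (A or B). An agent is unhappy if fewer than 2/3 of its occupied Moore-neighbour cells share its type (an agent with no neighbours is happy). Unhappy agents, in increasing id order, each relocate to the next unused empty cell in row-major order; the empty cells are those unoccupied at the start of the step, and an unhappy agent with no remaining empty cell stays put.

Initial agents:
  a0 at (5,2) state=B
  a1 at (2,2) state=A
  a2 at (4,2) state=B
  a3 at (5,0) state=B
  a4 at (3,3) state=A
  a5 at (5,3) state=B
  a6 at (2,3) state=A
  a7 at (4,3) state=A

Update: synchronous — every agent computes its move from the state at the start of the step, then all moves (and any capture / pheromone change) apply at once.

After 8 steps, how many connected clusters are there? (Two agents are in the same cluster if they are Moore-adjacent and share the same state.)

3

t=1: a0@(5,2):B a1@(2,2):A a2@(0,0):B a3@(0,1):B a4@(3,3):A a5@(5,3):B a6@(2,3):A a7@(0,2):A
t=2: a0@(5,2):B a1@(2,2):A a2@(0,0):B a3@(0,1):B a4@(3,3):A a5@(5,3):B a6@(2,3):A a7@(0,3):A
t=3: a0@(5,2):B a1@(2,2):A a2@(0,0):B a3@(0,1):B a4@(3,3):A a5@(5,3):B a6@(2,3):A a7@(0,2):A
t=4: a0@(5,2):B a1@(2,2):A a2@(0,0):B a3@(0,1):B a4@(3,3):A a5@(5,3):B a6@(2,3):A a7@(0,3):A
t=5: a0@(5,2):B a1@(2,2):A a2@(0,0):B a3@(0,1):B a4@(3,3):A a5@(5,3):B a6@(2,3):A a7@(0,2):A
t=6: a0@(5,2):B a1@(2,2):A a2@(0,0):B a3@(0,1):B a4@(3,3):A a5@(5,3):B a6@(2,3):A a7@(0,3):A
t=7: a0@(5,2):B a1@(2,2):A a2@(0,0):B a3@(0,1):B a4@(3,3):A a5@(5,3):B a6@(2,3):A a7@(0,2):A
t=8: a0@(5,2):B a1@(2,2):A a2@(0,0):B a3@(0,1):B a4@(3,3):A a5@(5,3):B a6@(2,3):A a7@(0,3):A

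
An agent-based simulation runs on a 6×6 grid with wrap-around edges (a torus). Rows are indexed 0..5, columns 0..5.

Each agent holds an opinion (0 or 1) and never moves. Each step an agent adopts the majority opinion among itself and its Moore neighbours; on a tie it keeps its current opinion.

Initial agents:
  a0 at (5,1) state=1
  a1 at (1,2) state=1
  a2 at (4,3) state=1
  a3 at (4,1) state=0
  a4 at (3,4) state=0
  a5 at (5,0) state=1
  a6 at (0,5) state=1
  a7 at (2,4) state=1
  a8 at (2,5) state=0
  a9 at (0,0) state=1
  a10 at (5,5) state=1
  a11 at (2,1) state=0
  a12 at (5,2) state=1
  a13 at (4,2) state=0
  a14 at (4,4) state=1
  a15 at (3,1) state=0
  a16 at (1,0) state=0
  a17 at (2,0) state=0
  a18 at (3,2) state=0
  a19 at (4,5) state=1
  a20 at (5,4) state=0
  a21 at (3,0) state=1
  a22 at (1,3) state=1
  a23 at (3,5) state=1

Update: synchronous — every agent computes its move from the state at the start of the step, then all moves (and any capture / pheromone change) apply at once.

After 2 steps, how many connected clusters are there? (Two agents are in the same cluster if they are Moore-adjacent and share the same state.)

2

t=1: a0@(5,1):1 a1@(1,2):1 a2@(4,3):0 a3@(4,1):0 a4@(3,4):1 a5@(5,0):1 a6@(0,5):1 a7@(2,4):1 a8@(2,5):0 a9@(0,0):1 a10@(5,5):1 a11@(2,1):0 a12@(5,2):1 a13@(4,2):0 a14@(4,4):1 a15@(3,1):0 a16@(1,0):0 a17@(2,0):0 a18@(3,2):0 a19@(4,5):1 a20@(5,4):1 a21@(3,0):0 a22@(1,3):1 a23@(3,5):1
t=2: a0@(5,1):1 a1@(1,2):1 a2@(4,3):1 a3@(4,1):0 a4@(3,4):1 a5@(5,0):1 a6@(0,5):1 a7@(2,4):1 a8@(2,5):0 a9@(0,0):1 a10@(5,5):1 a11@(2,1):0 a12@(5,2):0 a13@(4,2):0 a14@(4,4):1 a15@(3,1):0 a16@(1,0):0 a17@(2,0):0 a18@(3,2):0 a19@(4,5):1 a20@(5,4):1 a21@(3,0):0 a22@(1,3):1 a23@(3,5):1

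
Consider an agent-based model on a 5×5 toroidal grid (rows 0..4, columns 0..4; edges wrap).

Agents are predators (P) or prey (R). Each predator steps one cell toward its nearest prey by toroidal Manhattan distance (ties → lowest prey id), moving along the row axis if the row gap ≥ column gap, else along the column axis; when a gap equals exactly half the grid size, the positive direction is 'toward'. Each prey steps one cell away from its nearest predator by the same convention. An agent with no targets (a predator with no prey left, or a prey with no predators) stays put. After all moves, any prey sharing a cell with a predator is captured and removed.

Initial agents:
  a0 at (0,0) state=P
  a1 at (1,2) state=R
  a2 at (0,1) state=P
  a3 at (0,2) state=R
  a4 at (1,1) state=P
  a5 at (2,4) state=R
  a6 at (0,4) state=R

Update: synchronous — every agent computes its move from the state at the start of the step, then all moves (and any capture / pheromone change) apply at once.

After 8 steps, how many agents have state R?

t=1: a0@(0,4):P a1@(1,3):R a2@(0,2):P a3@(0,3):R a4@(1,2):P a5@(3,4):R a6@(0,3):R
t=2: a0@(0,3):P a1@(1,4):R a2@(0,3):P a3@(0,2):R a4@(1,3):P a5@(2,4):R a6@(0,2):R
t=3: a0@(0,2):P a1@(1,0):R a2@(0,2):P a3@(0,1):R a4@(1,4):P a5@(3,4):R a6@(0,1):R
t=4: a0@(0,1):P a1@(1,1):R a2@(0,1):P a3@(0,0):R a4@(1,0):P a5@(4,4):R a6@(0,0):R
t=5: a0@(1,1):P a1@(2,1):R a2@(1,1):P a3@(0,4):R a4@(1,1):P a5@(4,3):R a6@(0,4):R
t=6: a0@(2,1):P a1@(3,1):R a2@(2,1):P a3@(0,3):R a4@(2,1):P a5@(3,3):R a6@(0,3):R
t=7: a0@(3,1):P a1@(4,1):R a2@(3,1):P a3@(4,3):R a4@(3,1):P a5@(3,4):R a6@(4,3):R
t=8: a0@(4,1):P a1@(0,1):R a2@(4,1):P a3@(4,4):R a4@(4,1):P a5@(3,3):R a6@(4,4):R

4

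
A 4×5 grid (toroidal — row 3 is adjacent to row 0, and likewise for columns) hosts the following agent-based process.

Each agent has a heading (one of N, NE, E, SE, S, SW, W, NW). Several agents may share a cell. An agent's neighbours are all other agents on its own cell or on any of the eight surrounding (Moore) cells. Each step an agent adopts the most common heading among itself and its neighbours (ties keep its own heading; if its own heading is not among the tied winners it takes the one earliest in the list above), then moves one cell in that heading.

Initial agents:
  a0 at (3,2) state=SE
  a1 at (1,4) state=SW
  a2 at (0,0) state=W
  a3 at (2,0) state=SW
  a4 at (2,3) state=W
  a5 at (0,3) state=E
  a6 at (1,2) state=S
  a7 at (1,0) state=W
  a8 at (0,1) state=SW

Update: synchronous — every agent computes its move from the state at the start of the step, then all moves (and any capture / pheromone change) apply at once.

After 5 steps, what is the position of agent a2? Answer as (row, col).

t=1: a0@(0,3):SE a1@(1,3):W a2@(0,4):W a3@(3,4):SW a4@(2,2):W a5@(0,4):E a6@(2,2):S a7@(2,4):SW a8@(0,0):W
t=2: a0@(0,2):W a1@(1,2):W a2@(0,3):W a3@(0,3):SW a4@(2,1):W a5@(0,3):W a6@(2,1):W a7@(3,3):SW a8@(0,4):W
t=3: a0@(0,1):W a1@(1,1):W a2@(0,2):W a3@(0,2):W a4@(2,0):W a5@(0,2):W a6@(2,0):W a7@(3,2):W a8@(0,3):W
t=4: a0@(0,0):W a1@(1,0):W a2@(0,1):W a3@(0,1):W a4@(2,4):W a5@(0,1):W a6@(2,4):W a7@(3,1):W a8@(0,2):W
t=5: a0@(0,4):W a1@(1,4):W a2@(0,0):W a3@(0,0):W a4@(2,3):W a5@(0,0):W a6@(2,3):W a7@(3,0):W a8@(0,1):W

(0, 0)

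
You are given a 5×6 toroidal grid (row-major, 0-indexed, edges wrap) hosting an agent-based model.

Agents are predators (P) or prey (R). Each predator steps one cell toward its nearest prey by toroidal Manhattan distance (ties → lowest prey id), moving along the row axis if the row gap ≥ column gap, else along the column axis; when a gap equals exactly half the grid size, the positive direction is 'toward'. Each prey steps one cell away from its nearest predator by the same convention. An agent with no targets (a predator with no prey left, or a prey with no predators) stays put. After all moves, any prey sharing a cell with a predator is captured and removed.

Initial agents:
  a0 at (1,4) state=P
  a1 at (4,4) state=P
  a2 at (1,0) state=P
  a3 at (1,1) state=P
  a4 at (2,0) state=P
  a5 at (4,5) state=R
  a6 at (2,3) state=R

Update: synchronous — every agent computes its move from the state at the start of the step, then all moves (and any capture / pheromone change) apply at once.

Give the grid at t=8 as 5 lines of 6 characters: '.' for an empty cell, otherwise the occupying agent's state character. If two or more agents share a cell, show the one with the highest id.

...R..
......
......
..PP..
......

t=1: a0@(2,4):P a1@(4,5):P a2@(0,0):P a3@(1,2):P a4@(3,0):P a5@(4,0):R a6@(3,3):R
t=2: a0@(3,4):P a1@(4,0):P a2@(4,0):P a3@(2,2):P a4@(4,0):P a5@(4,1):R a6@(4,3):R
t=3: a0@(4,4):P a1@(4,1):P a2@(4,1):P a3@(3,2):P a4@(4,1):P a5@(4,2):R a6@(0,3):R
t=4: a0@(4,3):P a1@(4,2):P a2@(4,2):P a3@(4,2):P a4@(4,2):P a6@(1,3):R
t=5: a0@(0,3):P a1@(0,2):P a2@(0,2):P a3@(0,2):P a4@(0,2):P a6@(2,3):R
t=6: a0@(1,3):P a1@(1,2):P a2@(1,2):P a3@(1,2):P a4@(1,2):P a6@(3,3):R
t=7: a0@(2,3):P a1@(2,2):P a2@(2,2):P a3@(2,2):P a4@(2,2):P a6@(4,3):R
t=8: a0@(3,3):P a1@(3,2):P a2@(3,2):P a3@(3,2):P a4@(3,2):P a6@(0,3):R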